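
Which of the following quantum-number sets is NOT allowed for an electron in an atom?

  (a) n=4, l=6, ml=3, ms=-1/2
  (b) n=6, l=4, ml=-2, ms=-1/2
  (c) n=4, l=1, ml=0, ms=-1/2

(a) has l = 6 ≥ n = 4, violating 0 ≤ l ≤ n−1.
The remaining sets (b), (c) satisfy all four rules.

(a)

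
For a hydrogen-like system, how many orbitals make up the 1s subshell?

A subshell has 2l+1 orbitals; with l = 0, that's 1.

1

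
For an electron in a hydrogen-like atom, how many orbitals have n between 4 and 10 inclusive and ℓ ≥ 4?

Treat each shell separately and count matching orbitals:
n=5 → 9; n=6 → 20; n=7 → 33; n=8 → 48; n=9 → 65; n=10 → 84.
Total orbitals: 9 + 20 + 33 + 48 + 65 + 84 = 259.

259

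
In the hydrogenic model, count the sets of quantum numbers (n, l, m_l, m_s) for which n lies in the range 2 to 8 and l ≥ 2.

For each n in the range, tally the orbitals obeying l ≥ 2:
n=3 → 5; n=4 → 12; n=5 → 21; n=6 → 32; n=7 → 45; n=8 → 60.
Orbitals: 5 + 12 + 21 + 32 + 45 + 60 = 175. Including both spin states (m_s = ±1/2) gives 2 × 175 = 350 states.

350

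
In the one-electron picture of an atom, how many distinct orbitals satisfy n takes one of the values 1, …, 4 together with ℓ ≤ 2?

23

Per-shell orbital counts meeting the constraint:
n=1 → 1; n=2 → 4; n=3 → 9; n=4 → 9.
Total orbitals: 1 + 4 + 9 + 9 = 23.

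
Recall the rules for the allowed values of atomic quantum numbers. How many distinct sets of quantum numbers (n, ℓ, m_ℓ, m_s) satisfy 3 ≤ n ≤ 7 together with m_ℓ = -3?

20

Go shell by shell, enumerating (ℓ, m_ℓ) with m_ℓ = -3:
n=4 → 1; n=5 → 2; n=6 → 3; n=7 → 4.
Orbitals: 1 + 2 + 3 + 4 = 10. Including both spin states (m_s = ±1/2) gives 2 × 10 = 20 states.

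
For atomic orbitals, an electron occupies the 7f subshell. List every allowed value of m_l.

-3, -2, -1, 0, 1, 2, 3

The 7f subshell has l = 3, and m_l takes every integer from −l to +l. With l = 3 that gives the 7 values -3, -2, -1, 0, 1, 2, 3.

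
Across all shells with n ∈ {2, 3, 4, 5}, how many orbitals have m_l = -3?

3

Per-shell orbital counts meeting the constraint:
n=4 → 1; n=5 → 2.
Total orbitals: 1 + 2 = 3.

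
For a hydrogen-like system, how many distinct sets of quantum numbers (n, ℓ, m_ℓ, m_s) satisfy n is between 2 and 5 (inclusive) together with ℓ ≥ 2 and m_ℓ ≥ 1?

Work shell by shell — for each n, count the (ℓ, m_ℓ) pairs that satisfy ℓ ≥ 2 and m_ℓ ≥ 1:
n=3 → 2; n=4 → 5; n=5 → 9.
Orbitals: 2 + 5 + 9 = 16. Including both spin states (m_s = ±1/2) gives 2 × 16 = 32 states.

32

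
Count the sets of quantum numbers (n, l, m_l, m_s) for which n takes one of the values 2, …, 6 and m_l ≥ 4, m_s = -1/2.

4

Work shell by shell — for each n, count the (l, m_l) pairs that satisfy m_l ≥ 4:
n=5 → 1; n=6 → 3.
Orbitals: 1 + 3 = 4. With m_s fixed to -1/2 there is one state per orbital, so 4 states.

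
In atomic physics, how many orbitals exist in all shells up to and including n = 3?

14

Total orbitals = 1² + 2² + 3² = 14.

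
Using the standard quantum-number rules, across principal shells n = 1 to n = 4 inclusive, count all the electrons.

60

Shell n has n² orbitals: 1²=1 + 2²=4 + 3²=9 + 4²=16 = 30 orbitals.
Two spin states per orbital: 2 × 30 = 60 electrons.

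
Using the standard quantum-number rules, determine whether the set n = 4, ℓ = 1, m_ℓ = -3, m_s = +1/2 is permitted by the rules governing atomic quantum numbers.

The magnetic quantum number must satisfy −ℓ ≤ m_ℓ ≤ ℓ. With ℓ = 1, m_ℓ can only be -1, 0, 1, so m_ℓ = -3 is forbidden.

Invalid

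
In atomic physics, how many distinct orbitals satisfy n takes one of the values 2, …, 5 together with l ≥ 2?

38

Count contributing orbitals for each principal shell:
n=3 → 5; n=4 → 12; n=5 → 21.
Total orbitals: 5 + 12 + 21 = 38.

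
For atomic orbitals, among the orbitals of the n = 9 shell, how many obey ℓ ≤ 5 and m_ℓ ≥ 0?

Per ℓ-value: ℓ=0 → 1; ℓ=1 → 2; ℓ=2 → 3; ℓ=3 → 4; ℓ=4 → 5; ℓ=5 → 6.
Total orbitals: 1 + 2 + 3 + 4 + 5 + 6 = 21.

21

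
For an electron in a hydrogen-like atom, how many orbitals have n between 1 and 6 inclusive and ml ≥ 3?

10

Work shell by shell — for each n, count the (l, ml) pairs that satisfy ml ≥ 3:
n=4 → 1; n=5 → 3; n=6 → 6.
Total orbitals: 1 + 3 + 6 = 10.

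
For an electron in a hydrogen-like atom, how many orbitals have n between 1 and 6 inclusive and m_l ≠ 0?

70

For each n in the range, tally the orbitals obeying m_l ≠ 0:
n=2 → 2; n=3 → 6; n=4 → 12; n=5 → 20; n=6 → 30.
Total orbitals: 2 + 6 + 12 + 20 + 30 = 70.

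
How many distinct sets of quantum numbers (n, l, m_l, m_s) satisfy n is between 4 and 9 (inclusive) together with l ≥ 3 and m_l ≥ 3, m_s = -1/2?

For each n in the range, tally the orbitals obeying l ≥ 3 and m_l ≥ 3:
n=4 → 1; n=5 → 3; n=6 → 6; n=7 → 10; n=8 → 15; n=9 → 21.
Orbitals: 1 + 3 + 6 + 10 + 15 + 21 = 56. With m_s fixed to -1/2 there is one state per orbital, so 56 states.

56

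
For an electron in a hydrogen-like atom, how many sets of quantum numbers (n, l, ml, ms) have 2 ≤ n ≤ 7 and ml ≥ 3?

For each n in the range, tally the orbitals obeying ml ≥ 3:
n=4 → 1; n=5 → 3; n=6 → 6; n=7 → 10.
Orbitals: 1 + 3 + 6 + 10 = 20. Including both spin states (ms = ±1/2) gives 2 × 20 = 40 states.

40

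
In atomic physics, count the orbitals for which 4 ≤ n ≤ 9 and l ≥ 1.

265

Treat each shell separately and count matching orbitals:
n=4 → 15; n=5 → 24; n=6 → 35; n=7 → 48; n=8 → 63; n=9 → 80.
Total orbitals: 15 + 24 + 35 + 48 + 63 + 80 = 265.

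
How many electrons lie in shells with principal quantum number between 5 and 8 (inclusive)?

348

Shell n has n² orbitals: 5²=25 + 6²=36 + 7²=49 + 8²=64 = 174 orbitals.
Two spin states per orbital: 2 × 174 = 348 electrons.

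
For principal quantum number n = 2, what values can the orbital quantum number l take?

l is an integer with 0 ≤ l ≤ n−1, so for n = 2: l = 0, 1.

0, 1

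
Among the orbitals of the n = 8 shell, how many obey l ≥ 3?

Orbitals with l ≥ 3, by l: l=3 → 7; l=4 → 9; l=5 → 11; l=6 → 13; l=7 → 15.
Total orbitals: 7 + 9 + 11 + 13 + 15 = 55.

55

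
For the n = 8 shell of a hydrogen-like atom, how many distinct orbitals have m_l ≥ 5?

With n = 8 the allowed l are 0, 1, …, 7.
Contributions: l=5 → 1; l=6 → 2; l=7 → 3.
Total orbitals: 1 + 2 + 3 = 6.

6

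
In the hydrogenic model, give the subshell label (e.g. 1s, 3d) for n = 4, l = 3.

4f

l = 3 corresponds to the letter 'f', so the subshell is 4f.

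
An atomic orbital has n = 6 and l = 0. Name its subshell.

6s

l = 0 corresponds to the letter 's', so the subshell is 6s.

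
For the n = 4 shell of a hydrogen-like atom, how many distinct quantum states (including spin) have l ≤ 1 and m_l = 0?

4

With n = 4 the allowed l are 0, 1, …, 3.
Contributions: l=0 → 1; l=1 → 1.
Orbitals: 1 + 1 = 2. Each orbital carries two spin states, so 2 × 2 = 4 states.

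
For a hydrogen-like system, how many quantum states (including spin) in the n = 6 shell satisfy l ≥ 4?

40

The n = 6 shell has l = 0 through 5; check each.
Per l-value: l=4 → 9; l=5 → 11.
Orbitals: 9 + 11 = 20. Each orbital carries two spin states, so 20 × 2 = 40 states.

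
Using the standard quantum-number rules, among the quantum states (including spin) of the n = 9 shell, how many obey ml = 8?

2

With n = 9 the allowed l are 0, 1, …, 8.
Orbitals with ml = 8, by l: l=8 → 1.
Orbitals: 1. Each orbital carries two spin states, so 1 × 2 = 2 states.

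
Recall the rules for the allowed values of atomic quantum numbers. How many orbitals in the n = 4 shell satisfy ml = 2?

The n = 4 shell has l = 0 through 3; check each.
Per l-value: l=2 → 1; l=3 → 1.
Total orbitals: 1 + 1 = 2.

2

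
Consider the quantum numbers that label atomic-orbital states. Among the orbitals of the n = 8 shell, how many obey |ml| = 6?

4

Go through l = 0, …, 7 (the values permitted for n = 8).
Orbitals with |ml| = 6, by l: l=6 → 2; l=7 → 2.
Total orbitals: 2 + 2 = 4.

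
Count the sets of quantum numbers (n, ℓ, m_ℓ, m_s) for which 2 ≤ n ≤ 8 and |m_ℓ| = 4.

Per-shell orbital counts meeting the constraint:
n=5 → 2; n=6 → 4; n=7 → 6; n=8 → 8.
Orbitals: 2 + 4 + 6 + 8 = 20. Including both spin states (m_s = ±1/2) gives 2 × 20 = 40 states.

40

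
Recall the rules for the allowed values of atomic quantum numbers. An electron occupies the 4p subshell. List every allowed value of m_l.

The 4p subshell has l = 1, and m_l takes every integer from −l to +l. With l = 1 that gives the 3 values -1, 0, 1.

-1, 0, 1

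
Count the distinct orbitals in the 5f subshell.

7

A subshell has 2l+1 orbitals; with l = 3, that's 7.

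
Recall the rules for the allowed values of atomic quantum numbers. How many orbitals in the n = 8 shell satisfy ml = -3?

For n = 8, l ranges over 0 … 7.
The (l, ml) pairs meeting ml = -3 give: l=3 → 1; l=4 → 1; l=5 → 1; l=6 → 1; l=7 → 1.
Total orbitals: 1 + 1 + 1 + 1 + 1 = 5.

5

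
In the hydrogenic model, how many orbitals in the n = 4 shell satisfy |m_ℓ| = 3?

The (ℓ, m_ℓ) pairs meeting |m_ℓ| = 3 give: ℓ=3 → 2.
Total orbitals: 2.

2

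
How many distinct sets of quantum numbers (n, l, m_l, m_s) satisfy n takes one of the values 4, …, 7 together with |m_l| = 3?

40

Work shell by shell — for each n, count the (l, m_l) pairs that satisfy |m_l| = 3:
n=4 → 2; n=5 → 4; n=6 → 6; n=7 → 8.
Orbitals: 2 + 4 + 6 + 8 = 20. Including both spin states (m_s = ±1/2) gives 2 × 20 = 40 states.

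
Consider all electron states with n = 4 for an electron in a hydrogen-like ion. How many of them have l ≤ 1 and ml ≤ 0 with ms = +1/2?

3

Contributions: l=0 → 1; l=1 → 2.
Orbitals: 1 + 2 = 3. With ms fixed to a single value there is one state per orbital, giving 3 states.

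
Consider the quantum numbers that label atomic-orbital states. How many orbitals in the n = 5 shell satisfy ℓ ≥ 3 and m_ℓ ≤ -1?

7

The n = 5 shell has ℓ = 0 through 4; check each.
Per ℓ-value: ℓ=3 → 3; ℓ=4 → 4.
Total orbitals: 3 + 4 = 7.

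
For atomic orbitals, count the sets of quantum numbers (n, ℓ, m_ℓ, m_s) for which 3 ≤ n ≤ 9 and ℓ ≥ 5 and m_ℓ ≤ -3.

Per-shell orbital counts meeting the constraint:
n=6 → 3; n=7 → 7; n=8 → 12; n=9 → 18.
Orbitals: 3 + 7 + 12 + 18 = 40. Including both spin states (m_s = ±1/2) gives 2 × 40 = 80 states.

80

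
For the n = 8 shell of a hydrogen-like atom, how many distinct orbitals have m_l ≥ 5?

6

The n = 8 shell has l = 0 through 7; check each.
Per l-value: l=5 → 1; l=6 → 2; l=7 → 3.
Total orbitals: 1 + 2 + 3 = 6.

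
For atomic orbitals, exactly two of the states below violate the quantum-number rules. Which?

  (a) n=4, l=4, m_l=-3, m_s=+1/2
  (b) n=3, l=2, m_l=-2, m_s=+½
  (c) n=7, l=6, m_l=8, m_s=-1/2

(a) and (c)

(a) has l = 4 ≥ n = 4, violating 0 ≤ l ≤ n−1.
(c) has |m_l| = 8 > l = 6, violating −l ≤ m_l ≤ l.
The remaining set (b) satisfies all four rules.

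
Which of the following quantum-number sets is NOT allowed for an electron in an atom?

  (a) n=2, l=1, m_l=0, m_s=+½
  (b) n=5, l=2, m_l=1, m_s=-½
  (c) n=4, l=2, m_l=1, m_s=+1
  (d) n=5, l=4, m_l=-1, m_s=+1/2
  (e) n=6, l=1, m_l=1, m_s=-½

(c) has m_s = +1, but an electron's spin must be ±1/2.
The remaining sets (a), (b), (d), (e) satisfy all four rules.

(c)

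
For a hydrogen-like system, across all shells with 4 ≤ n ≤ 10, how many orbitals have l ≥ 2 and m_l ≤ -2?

Per-shell orbital counts meeting the constraint:
n=4 → 3; n=5 → 6; n=6 → 10; n=7 → 15; n=8 → 21; n=9 → 28; n=10 → 36.
Total orbitals: 3 + 6 + 10 + 15 + 21 + 28 + 36 = 119.

119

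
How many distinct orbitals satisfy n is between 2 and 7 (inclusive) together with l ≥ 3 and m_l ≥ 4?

10

Count contributing orbitals for each principal shell:
n=5 → 1; n=6 → 3; n=7 → 6.
Total orbitals: 1 + 3 + 6 = 10.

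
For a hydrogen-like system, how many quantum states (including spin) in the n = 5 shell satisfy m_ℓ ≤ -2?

The n = 5 shell has ℓ = 0 through 4; check each.
The (ℓ, m_ℓ) pairs meeting m_ℓ ≤ -2 give: ℓ=2 → 1; ℓ=3 → 2; ℓ=4 → 3.
Orbitals: 1 + 2 + 3 = 6. Each orbital carries two spin states, so 6 × 2 = 12 states.

12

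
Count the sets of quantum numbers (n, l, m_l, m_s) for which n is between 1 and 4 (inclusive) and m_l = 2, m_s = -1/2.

3

Count contributing orbitals for each principal shell:
n=3 → 1; n=4 → 2.
Orbitals: 1 + 2 = 3. With m_s fixed to -1/2 there is one state per orbital, so 3 states.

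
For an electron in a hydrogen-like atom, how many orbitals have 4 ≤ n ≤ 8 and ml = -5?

Go shell by shell, enumerating (l, ml) with ml = -5:
n=6 → 1; n=7 → 2; n=8 → 3.
Total orbitals: 1 + 2 + 3 = 6.

6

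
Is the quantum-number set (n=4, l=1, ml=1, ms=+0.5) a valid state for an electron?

n = 4 is a positive integer. l = 1 satisfies 0 ≤ l ≤ n−1 = 3. ml = 1 lies in the range −l … +l (here −1 … 1). ms = +1/2 is one of ±1/2.
All four constraints are satisfied.

Yes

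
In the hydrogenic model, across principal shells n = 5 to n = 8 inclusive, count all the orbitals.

174

Shell n has n² orbitals: 5²=25 + 6²=36 + 7²=49 + 8²=64 = 174 orbitals.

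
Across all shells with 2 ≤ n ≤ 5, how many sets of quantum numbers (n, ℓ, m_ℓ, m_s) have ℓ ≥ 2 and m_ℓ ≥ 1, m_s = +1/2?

16

Treat each shell separately and count matching orbitals:
n=3 → 2; n=4 → 5; n=5 → 9.
Orbitals: 2 + 5 + 9 = 16. With m_s fixed to +1/2 there is one state per orbital, so 16 states.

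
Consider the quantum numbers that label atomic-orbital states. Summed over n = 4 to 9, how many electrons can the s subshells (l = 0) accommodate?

12

An s subshell (l = 0) exists for every n ≥ 1, so shells n = 4, 5, 6, 7, 8, 9 each contribute one — 6 subshells.
Since each s subshell holds 2(2·0+1) = 2 electrons, the total is 6 × 2 = 12.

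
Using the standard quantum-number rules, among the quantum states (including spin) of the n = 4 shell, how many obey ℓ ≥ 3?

14

Contributions: ℓ=3 → 7.
Orbitals: 7. Each orbital carries two spin states, so 7 × 2 = 14 states.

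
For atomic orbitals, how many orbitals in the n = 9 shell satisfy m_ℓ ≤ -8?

For n = 9, ℓ ranges over 0 … 8.
Orbitals with m_ℓ ≤ -8, by ℓ: ℓ=8 → 1.
Total orbitals: 1.

1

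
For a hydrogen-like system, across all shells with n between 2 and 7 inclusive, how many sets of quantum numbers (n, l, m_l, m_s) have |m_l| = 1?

84

Work shell by shell — for each n, count the (l, m_l) pairs that satisfy |m_l| = 1:
n=2 → 2; n=3 → 4; n=4 → 6; n=5 → 8; n=6 → 10; n=7 → 12.
Orbitals: 2 + 4 + 6 + 8 + 10 + 12 = 42. Including both spin states (m_s = ±1/2) gives 2 × 42 = 84 states.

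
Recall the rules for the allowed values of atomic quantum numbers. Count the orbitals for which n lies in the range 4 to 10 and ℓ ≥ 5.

205

Per-shell orbital counts meeting the constraint:
n=6 → 11; n=7 → 24; n=8 → 39; n=9 → 56; n=10 → 75.
Total orbitals: 11 + 24 + 39 + 56 + 75 = 205.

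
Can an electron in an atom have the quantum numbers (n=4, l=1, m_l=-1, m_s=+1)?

The spin quantum number for an electron can only be m_s = +1/2 or −1/2; m_s = +1 is not one of those.

Not allowed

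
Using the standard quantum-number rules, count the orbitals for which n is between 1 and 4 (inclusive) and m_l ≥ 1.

Count contributing orbitals for each principal shell:
n=2 → 1; n=3 → 3; n=4 → 6.
Total orbitals: 1 + 3 + 6 = 10.

10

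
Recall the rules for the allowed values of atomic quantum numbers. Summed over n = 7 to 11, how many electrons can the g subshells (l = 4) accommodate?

90

A g subshell (l = 4) exists for every n ≥ 5, so shells n = 7, 8, 9, 10, 11 each contribute one — 5 subshells.
Since each g subshell holds 2(2·4+1) = 18 electrons, the total is 5 × 18 = 90.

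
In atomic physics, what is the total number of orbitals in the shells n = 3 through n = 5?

50

Shell n has n² orbitals: 3²=9 + 4²=16 + 5²=25 = 50 orbitals.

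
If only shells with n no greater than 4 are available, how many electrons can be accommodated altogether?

60

Total orbitals = 1² + 2² + 3² + 4² = 30. Doubling for spin gives 60 electrons.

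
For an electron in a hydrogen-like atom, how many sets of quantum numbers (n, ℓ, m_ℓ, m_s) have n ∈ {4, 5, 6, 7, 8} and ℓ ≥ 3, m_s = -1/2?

145

Work shell by shell — for each n, count the (ℓ, m_ℓ) pairs that satisfy ℓ ≥ 3:
n=4 → 7; n=5 → 16; n=6 → 27; n=7 → 40; n=8 → 55.
Orbitals: 7 + 16 + 27 + 40 + 55 = 145. With m_s fixed to -1/2 there is one state per orbital, so 145 states.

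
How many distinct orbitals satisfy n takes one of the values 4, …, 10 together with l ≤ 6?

Per-shell orbital counts meeting the constraint:
n=4 → 16; n=5 → 25; n=6 → 36; n=7 → 49; n=8 → 49; n=9 → 49; n=10 → 49.
Total orbitals: 16 + 25 + 36 + 49 + 49 + 49 + 49 = 273.

273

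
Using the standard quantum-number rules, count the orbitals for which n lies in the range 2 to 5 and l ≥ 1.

50

Count contributing orbitals for each principal shell:
n=2 → 3; n=3 → 8; n=4 → 15; n=5 → 24.
Total orbitals: 3 + 8 + 15 + 24 = 50.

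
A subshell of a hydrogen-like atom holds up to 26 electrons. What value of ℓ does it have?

2(2ℓ+1) = 26 ⇒ 2ℓ+1 = 13 ⇒ ℓ = 6.

ℓ = 6 (i)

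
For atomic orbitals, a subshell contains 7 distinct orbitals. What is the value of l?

l = 3

2l+1 = 7 gives l = 3.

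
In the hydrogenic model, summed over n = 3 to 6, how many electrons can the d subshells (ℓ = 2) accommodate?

40

A d subshell (ℓ = 2) exists for every n ≥ 3, so shells n = 3, 4, 5, 6 each contribute one — 4 subshells.
Since each d subshell holds 2(2·2+1) = 10 electrons, the total is 4 × 10 = 40.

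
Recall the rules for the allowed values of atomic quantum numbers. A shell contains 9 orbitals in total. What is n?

n² = 9 ⇒ n = 3.

n = 3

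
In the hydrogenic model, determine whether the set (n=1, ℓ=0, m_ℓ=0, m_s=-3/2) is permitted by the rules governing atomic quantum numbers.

The spin quantum number for an electron can only be m_s = +1/2 or −1/2; m_s = -3/2 is not one of those.

Invalid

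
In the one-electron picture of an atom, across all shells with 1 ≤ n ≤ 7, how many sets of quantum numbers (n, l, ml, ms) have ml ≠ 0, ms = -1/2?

Go shell by shell, enumerating (l, ml) with ml ≠ 0:
n=2 → 2; n=3 → 6; n=4 → 12; n=5 → 20; n=6 → 30; n=7 → 42.
Orbitals: 2 + 6 + 12 + 20 + 30 + 42 = 112. With ms fixed to -1/2 there is one state per orbital, so 112 states.

112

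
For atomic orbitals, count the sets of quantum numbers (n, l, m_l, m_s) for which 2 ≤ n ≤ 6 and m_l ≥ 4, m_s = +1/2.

Work shell by shell — for each n, count the (l, m_l) pairs that satisfy m_l ≥ 4:
n=5 → 1; n=6 → 3.
Orbitals: 1 + 3 = 4. With m_s fixed to +1/2 there is one state per orbital, so 4 states.

4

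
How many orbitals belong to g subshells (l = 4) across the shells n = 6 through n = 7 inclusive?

A g subshell (l = 4) exists for every n ≥ 5, so shells n = 6, 7 each contribute one — 2 subshells.
Since each g subshell has 2·4+1 = 9 orbitals, the total is 2 × 9 = 18.

18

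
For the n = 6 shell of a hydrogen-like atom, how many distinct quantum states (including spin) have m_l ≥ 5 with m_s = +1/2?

Per l-value: l=5 → 1.
Orbitals: 1. With m_s fixed to a single value there is one state per orbital, giving 1 state.

1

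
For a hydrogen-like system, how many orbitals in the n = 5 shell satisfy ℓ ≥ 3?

16

With n = 5 the allowed ℓ are 0, 1, …, 4.
Per ℓ-value: ℓ=3 → 7; ℓ=4 → 9.
Total orbitals: 7 + 9 = 16.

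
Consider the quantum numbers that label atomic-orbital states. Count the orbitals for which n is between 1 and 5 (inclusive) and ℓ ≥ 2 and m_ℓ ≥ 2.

Count contributing orbitals for each principal shell:
n=3 → 1; n=4 → 3; n=5 → 6.
Total orbitals: 1 + 3 + 6 = 10.

10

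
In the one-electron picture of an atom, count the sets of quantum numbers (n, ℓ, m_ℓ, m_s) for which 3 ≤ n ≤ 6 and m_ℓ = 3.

Treat each shell separately and count matching orbitals:
n=4 → 1; n=5 → 2; n=6 → 3.
Orbitals: 1 + 2 + 3 = 6. Including both spin states (m_s = ±1/2) gives 2 × 6 = 12 states.

12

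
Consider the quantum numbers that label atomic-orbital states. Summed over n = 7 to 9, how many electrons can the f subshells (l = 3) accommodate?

An f subshell (l = 3) exists for every n ≥ 4, so shells n = 7, 8, 9 each contribute one — 3 subshells.
Since each f subshell holds 2(2·3+1) = 14 electrons, the total is 3 × 14 = 42.

42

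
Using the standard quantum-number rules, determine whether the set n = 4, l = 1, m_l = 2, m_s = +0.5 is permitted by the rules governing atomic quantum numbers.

The magnetic quantum number must satisfy −l ≤ m_l ≤ l. With l = 1, m_l can only be -1, 0, 1, so m_l = 2 is forbidden.

Invalid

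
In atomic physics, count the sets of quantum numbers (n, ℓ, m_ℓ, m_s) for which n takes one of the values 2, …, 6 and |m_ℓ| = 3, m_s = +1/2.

Go shell by shell, enumerating (ℓ, m_ℓ) with |m_ℓ| = 3:
n=4 → 2; n=5 → 4; n=6 → 6.
Orbitals: 2 + 4 + 6 = 12. With m_s fixed to +1/2 there is one state per orbital, so 12 states.

12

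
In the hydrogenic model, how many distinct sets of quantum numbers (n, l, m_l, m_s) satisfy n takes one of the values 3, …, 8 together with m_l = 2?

Treat each shell separately and count matching orbitals:
n=3 → 1; n=4 → 2; n=5 → 3; n=6 → 4; n=7 → 5; n=8 → 6.
Orbitals: 1 + 2 + 3 + 4 + 5 + 6 = 21. Including both spin states (m_s = ±1/2) gives 2 × 21 = 42 states.

42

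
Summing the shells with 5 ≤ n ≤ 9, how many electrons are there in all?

Shell n has n² orbitals: 5²=25 + 6²=36 + 7²=49 + 8²=64 + 9²=81 = 255 orbitals.
Two spin states per orbital: 2 × 255 = 510 electrons.

510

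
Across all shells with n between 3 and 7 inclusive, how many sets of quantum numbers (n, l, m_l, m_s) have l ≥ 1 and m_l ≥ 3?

40

Per-shell orbital counts meeting the constraint:
n=4 → 1; n=5 → 3; n=6 → 6; n=7 → 10.
Orbitals: 1 + 3 + 6 + 10 = 20. Including both spin states (m_s = ±1/2) gives 2 × 20 = 40 states.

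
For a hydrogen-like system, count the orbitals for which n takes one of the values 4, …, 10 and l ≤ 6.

Go shell by shell, enumerating (l, ml) with l ≤ 6:
n=4 → 16; n=5 → 25; n=6 → 36; n=7 → 49; n=8 → 49; n=9 → 49; n=10 → 49.
Total orbitals: 16 + 25 + 36 + 49 + 49 + 49 + 49 = 273.

273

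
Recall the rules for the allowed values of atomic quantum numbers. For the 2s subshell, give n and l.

n = 2, l = 0

The leading integer gives n = 2; the letter 's' means l = 0.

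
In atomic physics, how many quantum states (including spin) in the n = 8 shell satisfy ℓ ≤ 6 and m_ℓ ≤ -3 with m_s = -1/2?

The n = 8 shell has ℓ = 0 through 7; check each.
Contributions: ℓ=3 → 1; ℓ=4 → 2; ℓ=5 → 3; ℓ=6 → 4.
Orbitals: 1 + 2 + 3 + 4 = 10. With m_s fixed to a single value there is one state per orbital, giving 10 states.

10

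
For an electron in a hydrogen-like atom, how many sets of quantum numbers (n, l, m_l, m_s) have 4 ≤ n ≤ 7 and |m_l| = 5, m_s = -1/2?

6

For each n in the range, tally the orbitals obeying |m_l| = 5:
n=6 → 2; n=7 → 4.
Orbitals: 2 + 4 = 6. With m_s fixed to -1/2 there is one state per orbital, so 6 states.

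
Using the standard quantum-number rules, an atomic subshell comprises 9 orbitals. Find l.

l = 4

2l+1 = 9 gives l = 4.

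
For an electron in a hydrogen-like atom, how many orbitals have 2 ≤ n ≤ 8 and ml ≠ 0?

168

Go shell by shell, enumerating (l, ml) with ml ≠ 0:
n=2 → 2; n=3 → 6; n=4 → 12; n=5 → 20; n=6 → 30; n=7 → 42; n=8 → 56.
Total orbitals: 2 + 6 + 12 + 20 + 30 + 42 + 56 = 168.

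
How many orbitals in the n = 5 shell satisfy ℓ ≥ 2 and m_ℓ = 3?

2

Orbitals with ℓ ≥ 2 and m_ℓ = 3, by ℓ: ℓ=3 → 1; ℓ=4 → 1.
Total orbitals: 1 + 1 = 2.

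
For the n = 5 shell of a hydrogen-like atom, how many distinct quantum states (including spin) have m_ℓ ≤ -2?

With n = 5 the allowed ℓ are 0, 1, …, 4.
Per ℓ-value: ℓ=2 → 1; ℓ=3 → 2; ℓ=4 → 3.
Orbitals: 1 + 2 + 3 = 6. Each orbital carries two spin states, so 6 × 2 = 12 states.

12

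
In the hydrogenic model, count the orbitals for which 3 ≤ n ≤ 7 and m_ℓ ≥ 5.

Treat each shell separately and count matching orbitals:
n=6 → 1; n=7 → 3.
Total orbitals: 1 + 3 = 4.

4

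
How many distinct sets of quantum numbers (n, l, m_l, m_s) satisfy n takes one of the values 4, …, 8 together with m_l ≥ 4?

40

Go shell by shell, enumerating (l, m_l) with m_l ≥ 4:
n=5 → 1; n=6 → 3; n=7 → 6; n=8 → 10.
Orbitals: 1 + 3 + 6 + 10 = 20. Including both spin states (m_s = ±1/2) gives 2 × 20 = 40 states.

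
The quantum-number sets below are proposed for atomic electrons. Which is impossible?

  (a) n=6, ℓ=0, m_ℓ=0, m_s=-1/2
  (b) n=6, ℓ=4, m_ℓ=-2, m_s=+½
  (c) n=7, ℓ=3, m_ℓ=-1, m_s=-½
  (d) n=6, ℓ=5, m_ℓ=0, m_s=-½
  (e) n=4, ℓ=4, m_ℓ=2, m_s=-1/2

(e)

(e) has ℓ = 4 ≥ n = 4, violating 0 ≤ ℓ ≤ n−1.
The remaining sets (a), (b), (c), (d) satisfy all four rules.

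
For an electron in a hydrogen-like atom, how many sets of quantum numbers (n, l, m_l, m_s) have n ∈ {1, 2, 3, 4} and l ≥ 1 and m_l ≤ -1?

20

For each n in the range, tally the orbitals obeying l ≥ 1 and m_l ≤ -1:
n=2 → 1; n=3 → 3; n=4 → 6.
Orbitals: 1 + 3 + 6 = 10. Including both spin states (m_s = ±1/2) gives 2 × 10 = 20 states.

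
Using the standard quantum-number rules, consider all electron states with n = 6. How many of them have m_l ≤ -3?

12

With n = 6 the allowed l are 0, 1, …, 5.
Orbitals with m_l ≤ -3, by l: l=3 → 1; l=4 → 2; l=5 → 3.
Orbitals: 1 + 2 + 3 = 6. Each orbital carries two spin states, so 6 × 2 = 12 states.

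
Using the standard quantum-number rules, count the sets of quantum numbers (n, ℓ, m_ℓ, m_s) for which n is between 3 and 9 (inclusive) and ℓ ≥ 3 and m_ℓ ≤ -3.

Per-shell orbital counts meeting the constraint:
n=4 → 1; n=5 → 3; n=6 → 6; n=7 → 10; n=8 → 15; n=9 → 21.
Orbitals: 1 + 3 + 6 + 10 + 15 + 21 = 56. Including both spin states (m_s = ±1/2) gives 2 × 56 = 112 states.

112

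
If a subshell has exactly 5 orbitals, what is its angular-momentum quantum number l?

2l+1 = 5 gives l = 2.

l = 2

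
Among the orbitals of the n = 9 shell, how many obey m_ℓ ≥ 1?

The (ℓ, m_ℓ) pairs meeting m_ℓ ≥ 1 give: ℓ=1 → 1; ℓ=2 → 2; ℓ=3 → 3; ℓ=4 → 4; ℓ=5 → 5; ℓ=6 → 6; ℓ=7 → 7; ℓ=8 → 8.
Total orbitals: 1 + 2 + 3 + 4 + 5 + 6 + 7 + 8 = 36.

36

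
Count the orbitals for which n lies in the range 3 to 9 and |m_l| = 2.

56

For each n in the range, tally the orbitals obeying |m_l| = 2:
n=3 → 2; n=4 → 4; n=5 → 6; n=6 → 8; n=7 → 10; n=8 → 12; n=9 → 14.
Total orbitals: 2 + 4 + 6 + 8 + 10 + 12 + 14 = 56.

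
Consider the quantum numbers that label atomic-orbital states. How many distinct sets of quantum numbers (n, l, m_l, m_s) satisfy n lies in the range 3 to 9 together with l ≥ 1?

546

Go shell by shell, enumerating (l, m_l) with l ≥ 1:
n=3 → 8; n=4 → 15; n=5 → 24; n=6 → 35; n=7 → 48; n=8 → 63; n=9 → 80.
Orbitals: 8 + 15 + 24 + 35 + 48 + 63 + 80 = 273. Including both spin states (m_s = ±1/2) gives 2 × 273 = 546 states.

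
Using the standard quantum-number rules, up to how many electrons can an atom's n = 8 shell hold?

A shell holds 2n² electrons: 2 × 8² = 2 × 64 = 128.

128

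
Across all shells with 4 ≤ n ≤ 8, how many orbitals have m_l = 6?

3

Go shell by shell, enumerating (l, m_l) with m_l = 6:
n=7 → 1; n=8 → 2.
Total orbitals: 1 + 2 = 3.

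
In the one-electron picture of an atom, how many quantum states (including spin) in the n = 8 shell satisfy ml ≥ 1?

56

The n = 8 shell has l = 0 through 7; check each.
Per l-value: l=1 → 1; l=2 → 2; l=3 → 3; l=4 → 4; l=5 → 5; l=6 → 6; l=7 → 7.
Orbitals: 1 + 2 + 3 + 4 + 5 + 6 + 7 = 28. Each orbital carries two spin states, so 28 × 2 = 56 states.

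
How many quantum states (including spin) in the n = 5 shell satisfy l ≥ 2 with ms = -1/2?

The (l, ml) pairs meeting l ≥ 2 give: l=2 → 5; l=3 → 7; l=4 → 9.
Orbitals: 5 + 7 + 9 = 21. With ms fixed to a single value there is one state per orbital, giving 21 states.

21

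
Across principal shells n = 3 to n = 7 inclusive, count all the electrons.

Shell n has n² orbitals: 3²=9 + 4²=16 + 5²=25 + 6²=36 + 7²=49 = 135 orbitals.
Two spin states per orbital: 2 × 135 = 270 electrons.

270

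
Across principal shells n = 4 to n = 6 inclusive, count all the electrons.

Shell n has n² orbitals: 4²=16 + 5²=25 + 6²=36 = 77 orbitals.
Two spin states per orbital: 2 × 77 = 154 electrons.

154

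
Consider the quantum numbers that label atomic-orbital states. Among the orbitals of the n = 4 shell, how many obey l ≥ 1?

15

For n = 4, l ranges over 0 … 3.
The (l, m_l) pairs meeting l ≥ 1 give: l=1 → 3; l=2 → 5; l=3 → 7.
Total orbitals: 3 + 5 + 7 = 15.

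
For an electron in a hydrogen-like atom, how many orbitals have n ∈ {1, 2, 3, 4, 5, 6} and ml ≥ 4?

Treat each shell separately and count matching orbitals:
n=5 → 1; n=6 → 3.
Total orbitals: 1 + 3 = 4.

4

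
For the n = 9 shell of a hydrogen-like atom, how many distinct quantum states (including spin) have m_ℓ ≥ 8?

2

Orbitals with m_ℓ ≥ 8, by ℓ: ℓ=8 → 1.
Orbitals: 1. Each orbital carries two spin states, so 1 × 2 = 2 states.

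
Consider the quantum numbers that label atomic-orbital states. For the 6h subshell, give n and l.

n = 6, l = 5

The leading integer gives n = 6; the letter 'h' means l = 5.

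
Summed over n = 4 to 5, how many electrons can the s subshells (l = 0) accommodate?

4

An s subshell (l = 0) exists for every n ≥ 1, so shells n = 4, 5 each contribute one — 2 subshells.
Since each s subshell holds 2(2·0+1) = 2 electrons, the total is 2 × 2 = 4.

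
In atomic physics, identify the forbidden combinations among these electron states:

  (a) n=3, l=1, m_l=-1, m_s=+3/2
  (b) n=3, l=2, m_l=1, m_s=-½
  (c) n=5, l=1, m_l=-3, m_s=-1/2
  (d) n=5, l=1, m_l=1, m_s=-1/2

(a) and (c)

(a) has m_s = +3/2, but an electron's spin must be ±1/2.
(c) has |m_l| = 3 > l = 1, violating −l ≤ m_l ≤ l.
The remaining sets (b), (d) satisfy all four rules.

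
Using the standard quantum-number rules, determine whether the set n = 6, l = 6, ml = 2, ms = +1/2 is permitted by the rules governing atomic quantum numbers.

No

The orbital quantum number must satisfy 0 ≤ l ≤ n−1. With n = 6 the allowed l values are 0, 1, 2, 3, 4, 5, so l = 6 is out of range.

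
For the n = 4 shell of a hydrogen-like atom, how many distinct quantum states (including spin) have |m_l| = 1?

12

Contributions: l=1 → 2; l=2 → 2; l=3 → 2.
Orbitals: 2 + 2 + 2 = 6. Each orbital carries two spin states, so 6 × 2 = 12 states.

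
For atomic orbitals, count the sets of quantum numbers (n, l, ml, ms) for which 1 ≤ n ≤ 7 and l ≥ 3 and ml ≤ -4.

Count contributing orbitals for each principal shell:
n=5 → 1; n=6 → 3; n=7 → 6.
Orbitals: 1 + 3 + 6 = 10. Including both spin states (ms = ±1/2) gives 2 × 10 = 20 states.

20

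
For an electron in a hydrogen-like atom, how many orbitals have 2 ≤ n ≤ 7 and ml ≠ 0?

112

Per-shell orbital counts meeting the constraint:
n=2 → 2; n=3 → 6; n=4 → 12; n=5 → 20; n=6 → 30; n=7 → 42.
Total orbitals: 2 + 6 + 12 + 20 + 30 + 42 = 112.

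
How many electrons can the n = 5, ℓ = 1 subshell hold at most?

A subshell with ℓ = 1 has 2ℓ+1 = 3 orbitals, each holding 2 electrons (spin ±1/2), so 3 × 2 = 6.

6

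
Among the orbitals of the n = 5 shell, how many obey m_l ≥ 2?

With n = 5 the allowed l are 0, 1, …, 4.
Per l-value: l=2 → 1; l=3 → 2; l=4 → 3.
Total orbitals: 1 + 2 + 3 = 6.

6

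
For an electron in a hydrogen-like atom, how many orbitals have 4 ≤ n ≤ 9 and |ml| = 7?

Work shell by shell — for each n, count the (l, ml) pairs that satisfy |ml| = 7:
n=8 → 2; n=9 → 4.
Total orbitals: 2 + 4 = 6.

6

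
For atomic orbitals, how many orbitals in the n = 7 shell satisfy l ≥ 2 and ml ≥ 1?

Go through l = 0, …, 6 (the values permitted for n = 7).
Per l-value: l=2 → 2; l=3 → 3; l=4 → 4; l=5 → 5; l=6 → 6.
Total orbitals: 2 + 3 + 4 + 5 + 6 = 20.

20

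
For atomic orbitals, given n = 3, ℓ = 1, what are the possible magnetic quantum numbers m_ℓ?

m_ℓ takes every integer from −ℓ to +ℓ. With ℓ = 1 that gives the 3 values -1, 0, 1.

-1, 0, 1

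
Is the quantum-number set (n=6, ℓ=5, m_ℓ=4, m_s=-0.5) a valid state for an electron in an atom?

Allowed

n = 6 is a positive integer. ℓ = 5 satisfies 0 ≤ ℓ ≤ n−1 = 5. m_ℓ = 4 lies in the range −ℓ … +ℓ (here −5 … 5). m_s = -1/2 is one of ±1/2.
All four constraints are satisfied.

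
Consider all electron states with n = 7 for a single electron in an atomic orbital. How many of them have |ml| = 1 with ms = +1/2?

12

Orbitals with |ml| = 1, by l: l=1 → 2; l=2 → 2; l=3 → 2; l=4 → 2; l=5 → 2; l=6 → 2.
Orbitals: 2 + 2 + 2 + 2 + 2 + 2 = 12. With ms fixed to a single value there is one state per orbital, giving 12 states.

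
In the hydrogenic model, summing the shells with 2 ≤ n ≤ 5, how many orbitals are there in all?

54

Shell n has n² orbitals: 2²=4 + 3²=9 + 4²=16 + 5²=25 = 54 orbitals.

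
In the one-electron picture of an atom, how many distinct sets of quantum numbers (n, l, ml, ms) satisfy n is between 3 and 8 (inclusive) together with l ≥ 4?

220

Go shell by shell, enumerating (l, ml) with l ≥ 4:
n=5 → 9; n=6 → 20; n=7 → 33; n=8 → 48.
Orbitals: 9 + 20 + 33 + 48 = 110. Including both spin states (ms = ±1/2) gives 2 × 110 = 220 states.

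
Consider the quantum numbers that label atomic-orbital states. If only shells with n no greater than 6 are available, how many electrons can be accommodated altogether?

Total orbitals = 1² + 2² + 3² + 4² + 5² + 6² = 91. Doubling for spin gives 182 electrons.

182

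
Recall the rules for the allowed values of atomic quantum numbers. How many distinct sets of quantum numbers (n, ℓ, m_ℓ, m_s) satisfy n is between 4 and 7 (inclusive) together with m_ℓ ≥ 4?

20

For each n in the range, tally the orbitals obeying m_ℓ ≥ 4:
n=5 → 1; n=6 → 3; n=7 → 6.
Orbitals: 1 + 3 + 6 = 10. Including both spin states (m_s = ±1/2) gives 2 × 10 = 20 states.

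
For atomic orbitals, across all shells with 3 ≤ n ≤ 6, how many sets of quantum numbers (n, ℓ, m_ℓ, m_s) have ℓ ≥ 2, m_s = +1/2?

Go shell by shell, enumerating (ℓ, m_ℓ) with ℓ ≥ 2:
n=3 → 5; n=4 → 12; n=5 → 21; n=6 → 32.
Orbitals: 5 + 12 + 21 + 32 = 70. With m_s fixed to +1/2 there is one state per orbital, so 70 states.

70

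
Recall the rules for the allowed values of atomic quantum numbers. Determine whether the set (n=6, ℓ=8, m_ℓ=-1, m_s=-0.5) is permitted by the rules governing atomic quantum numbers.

The orbital quantum number must satisfy 0 ≤ ℓ ≤ n−1. With n = 6 the allowed ℓ values are 0, 1, 2, 3, 4, 5, so ℓ = 8 is out of range.

No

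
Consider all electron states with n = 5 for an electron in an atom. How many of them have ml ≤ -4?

2

For n = 5, l ranges over 0 … 4.
Orbitals with ml ≤ -4, by l: l=4 → 1.
Orbitals: 1. Each orbital carries two spin states, so 1 × 2 = 2 states.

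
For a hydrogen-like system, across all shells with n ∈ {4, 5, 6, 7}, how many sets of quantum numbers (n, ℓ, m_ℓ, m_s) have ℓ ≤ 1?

Go shell by shell, enumerating (ℓ, m_ℓ) with ℓ ≤ 1:
n=4 → 4; n=5 → 4; n=6 → 4; n=7 → 4.
Orbitals: 4 + 4 + 4 + 4 = 16. Including both spin states (m_s = ±1/2) gives 2 × 16 = 32 states.

32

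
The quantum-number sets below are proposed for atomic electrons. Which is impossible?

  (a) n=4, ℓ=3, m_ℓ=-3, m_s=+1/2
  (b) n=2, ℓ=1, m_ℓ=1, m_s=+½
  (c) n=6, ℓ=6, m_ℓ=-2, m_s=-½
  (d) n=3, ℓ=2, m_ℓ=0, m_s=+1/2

(c) has ℓ = 6 ≥ n = 6, violating 0 ≤ ℓ ≤ n−1.
The remaining sets (a), (b), (d) satisfy all four rules.

(c)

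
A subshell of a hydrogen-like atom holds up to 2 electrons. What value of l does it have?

2(2l+1) = 2 ⇒ 2l+1 = 1 ⇒ l = 0.

l = 0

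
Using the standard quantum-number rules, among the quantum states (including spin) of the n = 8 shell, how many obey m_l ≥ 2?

The n = 8 shell has l = 0 through 7; check each.
Per l-value: l=2 → 1; l=3 → 2; l=4 → 3; l=5 → 4; l=6 → 5; l=7 → 6.
Orbitals: 1 + 2 + 3 + 4 + 5 + 6 = 21. Each orbital carries two spin states, so 21 × 2 = 42 states.

42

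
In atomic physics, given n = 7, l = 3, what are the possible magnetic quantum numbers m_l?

m_l takes every integer from −l to +l. With l = 3 that gives the 7 values -3, -2, -1, 0, 1, 2, 3.

-3, -2, -1, 0, 1, 2, 3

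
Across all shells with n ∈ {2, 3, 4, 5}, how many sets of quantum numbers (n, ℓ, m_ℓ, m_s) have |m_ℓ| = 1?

40

For each n in the range, tally the orbitals obeying |m_ℓ| = 1:
n=2 → 2; n=3 → 4; n=4 → 6; n=5 → 8.
Orbitals: 2 + 4 + 6 + 8 = 20. Including both spin states (m_s = ±1/2) gives 2 × 20 = 40 states.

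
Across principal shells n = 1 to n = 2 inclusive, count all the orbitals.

Shell n has n² orbitals: 1²=1 + 2²=4 = 5 orbitals.

5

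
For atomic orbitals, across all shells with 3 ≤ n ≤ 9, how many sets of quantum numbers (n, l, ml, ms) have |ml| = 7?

Per-shell orbital counts meeting the constraint:
n=8 → 2; n=9 → 4.
Orbitals: 2 + 4 = 6. Including both spin states (ms = ±1/2) gives 2 × 6 = 12 states.

12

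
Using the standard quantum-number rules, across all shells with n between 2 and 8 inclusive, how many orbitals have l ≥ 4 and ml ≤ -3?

Per-shell orbital counts meeting the constraint:
n=5 → 2; n=6 → 5; n=7 → 9; n=8 → 14.
Total orbitals: 2 + 5 + 9 + 14 = 30.

30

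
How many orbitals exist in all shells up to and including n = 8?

204

Total orbitals = 1² + 2² + 3² + 4² + 5² + 6² + 7² + 8² = 204.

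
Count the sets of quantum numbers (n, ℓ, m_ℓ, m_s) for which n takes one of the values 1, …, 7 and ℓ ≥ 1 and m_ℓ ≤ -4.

Count contributing orbitals for each principal shell:
n=5 → 1; n=6 → 3; n=7 → 6.
Orbitals: 1 + 3 + 6 = 10. Including both spin states (m_s = ±1/2) gives 2 × 10 = 20 states.

20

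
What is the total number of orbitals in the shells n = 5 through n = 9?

Shell n has n² orbitals: 5²=25 + 6²=36 + 7²=49 + 8²=64 + 9²=81 = 255 orbitals.

255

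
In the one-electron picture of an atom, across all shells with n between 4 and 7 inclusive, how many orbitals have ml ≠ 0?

Go shell by shell, enumerating (l, ml) with ml ≠ 0:
n=4 → 12; n=5 → 20; n=6 → 30; n=7 → 42.
Total orbitals: 12 + 20 + 30 + 42 = 104.

104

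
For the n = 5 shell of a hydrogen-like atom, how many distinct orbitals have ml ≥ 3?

The (l, ml) pairs meeting ml ≥ 3 give: l=3 → 1; l=4 → 2.
Total orbitals: 1 + 2 = 3.

3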